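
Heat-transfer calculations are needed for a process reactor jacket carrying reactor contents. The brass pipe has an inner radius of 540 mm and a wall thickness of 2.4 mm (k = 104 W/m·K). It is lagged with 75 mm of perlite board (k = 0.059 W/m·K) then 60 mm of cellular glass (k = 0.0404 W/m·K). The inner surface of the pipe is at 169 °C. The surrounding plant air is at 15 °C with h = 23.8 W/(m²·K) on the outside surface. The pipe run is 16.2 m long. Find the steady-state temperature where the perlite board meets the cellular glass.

T ≈ 94.7 °C

Per-layer cylindrical resistances, series-summed:
R_brass pipe wall = ln(542.4/540)/(2π×104×16.2) = 4.189×10^-7 K/W
R_perlite board = ln(617.4/542.4)/(2π×0.059×16.2) = 0.02157 K/W
R_cellular glass = ln(677.4/617.4)/(2π×0.0404×16.2) = 0.02255 K/W
R_outer film = 1/(h_o·2πr_oL) = 1/(23.8×2π×0.6774×16.2) = 6.094×10^-4 K/W
R_total = 0.04473 K/W
Q = ΔT/R_total = 154/0.04473
Q = 3440 W
T_interface = T_inner − Q·ΣR(inner→interface) = 169 − 3440×0.02157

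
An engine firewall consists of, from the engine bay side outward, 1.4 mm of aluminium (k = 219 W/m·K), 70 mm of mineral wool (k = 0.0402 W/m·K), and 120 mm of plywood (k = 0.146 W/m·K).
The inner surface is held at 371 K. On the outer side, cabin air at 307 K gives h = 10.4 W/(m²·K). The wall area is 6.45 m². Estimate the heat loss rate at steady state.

Series thermal resistances:
R_aluminium = L/(kA) = 0.0014/(219×6.45) = 9.911×10^-7 K/W
R_mineral wool = L/(kA) = 0.07/(0.0402×6.45) = 0.27 K/W
R_plywood = L/(kA) = 0.12/(0.146×6.45) = 0.1274 K/W
R_outer film = 1/(h_o·A) = 1/(10.4×6.45) = 0.01491 K/W
R_total = 0.4123 K/W
Q = ΔT / R_total = 64 / 0.4123

Q ≈ 155 W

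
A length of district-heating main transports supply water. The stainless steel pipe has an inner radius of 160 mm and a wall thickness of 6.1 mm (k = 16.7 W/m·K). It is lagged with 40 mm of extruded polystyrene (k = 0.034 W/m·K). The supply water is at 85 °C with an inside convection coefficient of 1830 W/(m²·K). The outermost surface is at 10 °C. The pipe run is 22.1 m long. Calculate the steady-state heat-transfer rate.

Treating each annulus and film as a series resistance:
R_inner film = 1/(h_i·2πr₁L) = 1/(1830×2π×0.16×22.1) = 2.46×10^-5 K/W
R_stainless steel pipe wall = ln(166.1/160)/(2π×16.7×22.1) = 1.614×10^-5 K/W
R_extruded polystyrene = ln(206.1/166.1)/(2π×0.034×22.1) = 0.0457 K/W
R_total = 0.04574 K/W
Q = ΔT/R_total = 75/0.04574

Q ≈ 1640 W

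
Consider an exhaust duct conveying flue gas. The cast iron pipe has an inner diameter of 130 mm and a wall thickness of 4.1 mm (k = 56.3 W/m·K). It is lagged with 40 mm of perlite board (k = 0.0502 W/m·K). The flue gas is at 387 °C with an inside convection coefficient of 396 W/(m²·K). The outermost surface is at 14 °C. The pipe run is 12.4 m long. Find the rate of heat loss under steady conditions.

Q ≈ 3180 W

Treating each annulus and film as a series resistance:
R_inner film = 1/(h_i·2πr₁L) = 1/(396×2π×0.065×12.4) = 4.986×10^-4 K/W
R_cast iron pipe wall = ln(69.1/65)/(2π×56.3×12.4) = 1.394×10^-5 K/W
R_perlite board = ln(109.1/69.1)/(2π×0.0502×12.4) = 0.1168 K/W
R_total = 0.1173 K/W
Q = ΔT/R_total = 373/0.1173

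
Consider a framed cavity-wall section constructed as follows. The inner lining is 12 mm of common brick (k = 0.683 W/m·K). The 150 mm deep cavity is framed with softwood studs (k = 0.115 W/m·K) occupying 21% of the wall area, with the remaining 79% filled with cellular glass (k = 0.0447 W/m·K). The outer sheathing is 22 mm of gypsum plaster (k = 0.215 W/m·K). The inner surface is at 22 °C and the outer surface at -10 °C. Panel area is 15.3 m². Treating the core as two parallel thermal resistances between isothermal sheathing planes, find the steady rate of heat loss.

Sheathing layers in series; stud and cavity paths in parallel between them.
R_inner = 0.012/(0.683×15.3) = 0.001148 K/W
R_stud  = 0.15/(0.115×0.21×15.3) = 0.406 K/W
R_cav   = 0.15/(0.0447×0.79×15.3) = 0.2776 K/W
1/R_core = 1/R_stud + 1/R_cav → R_core = 0.1649 K/W
R_outer = 0.022/(0.215×15.3) = 0.006688 K/W
R_total = 0.1727 K/W
Q = ΔT/R_total = 32/0.1727

Q ≈ 185 W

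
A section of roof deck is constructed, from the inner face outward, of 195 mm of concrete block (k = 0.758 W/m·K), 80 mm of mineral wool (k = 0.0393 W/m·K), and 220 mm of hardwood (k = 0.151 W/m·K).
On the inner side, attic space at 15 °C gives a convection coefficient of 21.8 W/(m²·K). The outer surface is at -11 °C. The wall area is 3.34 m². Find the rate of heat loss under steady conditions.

Q ≈ 22.9 W

Series thermal resistances:
R_inner film = 1/(h_i·A) = 1/(21.8×3.34) = 0.01373 K/W
R_concrete block = L/(kA) = 0.195/(0.758×3.34) = 0.07702 K/W
R_mineral wool = L/(kA) = 0.08/(0.0393×3.34) = 0.6095 K/W
R_hardwood = L/(kA) = 0.22/(0.151×3.34) = 0.4362 K/W
R_total = 1.136 K/W
Q = ΔT / R_total = 26 / 1.136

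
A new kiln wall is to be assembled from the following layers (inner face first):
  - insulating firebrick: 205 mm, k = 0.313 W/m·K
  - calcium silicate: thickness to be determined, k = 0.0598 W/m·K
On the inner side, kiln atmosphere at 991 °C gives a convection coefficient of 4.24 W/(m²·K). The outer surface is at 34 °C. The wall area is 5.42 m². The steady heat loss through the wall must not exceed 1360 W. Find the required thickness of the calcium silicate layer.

L ≈ 175 mm

Using the resistance-network approach (series):
R_inner film = 1/(h_i·A) = 1/(4.24×5.42) = 0.04351 K/W
R_insulating firebrick = L/(kA) = 0.205/(0.313×5.42) = 0.1208 K/W
Sum of the known resistances R_other = 0.1644 K/W
Required total resistance R_tot = ΔT/Q_allow = 957/1360 = 0.7037 K/W
R_calcium silicate = R_tot − R_other = 0.5393 K/W
L = R·k·A = 0.5393×0.0598×5.42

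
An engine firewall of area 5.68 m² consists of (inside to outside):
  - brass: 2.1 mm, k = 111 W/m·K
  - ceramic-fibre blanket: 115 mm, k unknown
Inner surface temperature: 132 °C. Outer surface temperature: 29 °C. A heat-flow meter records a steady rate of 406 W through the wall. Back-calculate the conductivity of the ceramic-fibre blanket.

Model the wall as resistances in series:
R_brass = L/(kA) = 0.0021/(111×5.68) = 3.331×10^-6 K/W
Sum of known resistances R_other = 3.331×10^-6 K/W
Total R = ΔT/Q = 103/406 = 0.2537 K/W
R_ceramic-fibre blanket = R_total − R_other = 0.2537 K/W
k = L/(R·A) = 0.115/(0.2537×5.68)

k ≈ 0.0798 W/(m·K)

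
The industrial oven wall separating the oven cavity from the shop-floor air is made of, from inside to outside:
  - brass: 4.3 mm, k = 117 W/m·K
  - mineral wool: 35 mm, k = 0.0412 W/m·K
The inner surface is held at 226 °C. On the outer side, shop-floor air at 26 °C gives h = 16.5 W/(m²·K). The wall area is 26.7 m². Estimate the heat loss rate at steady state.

Q ≈ 5870 W

Model the wall as resistances in series:
R_brass = L/(kA) = 0.0043/(117×26.7) = 1.376×10^-6 K/W
R_mineral wool = L/(kA) = 0.035/(0.0412×26.7) = 0.03182 K/W
R_outer film = 1/(h_o·A) = 1/(16.5×26.7) = 0.00227 K/W
R_total = 0.03409 K/W
Q = ΔT / R_total = 200 / 0.03409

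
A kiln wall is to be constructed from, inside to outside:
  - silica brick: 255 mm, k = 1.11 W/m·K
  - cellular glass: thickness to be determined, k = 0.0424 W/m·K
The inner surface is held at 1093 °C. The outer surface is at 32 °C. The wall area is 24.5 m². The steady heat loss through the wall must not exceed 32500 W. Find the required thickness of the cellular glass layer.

L ≈ 24.2 mm

Series thermal resistances:
R_silica brick = L/(kA) = 0.255/(1.11×24.5) = 0.009377 K/W
Sum of the known resistances R_other = 0.009377 K/W
Required total resistance R_tot = ΔT/Q_allow = 1061/32500 = 0.03265 K/W
R_cellular glass = R_tot − R_other = 0.02327 K/W
L = R·k·A = 0.02327×0.0424×24.5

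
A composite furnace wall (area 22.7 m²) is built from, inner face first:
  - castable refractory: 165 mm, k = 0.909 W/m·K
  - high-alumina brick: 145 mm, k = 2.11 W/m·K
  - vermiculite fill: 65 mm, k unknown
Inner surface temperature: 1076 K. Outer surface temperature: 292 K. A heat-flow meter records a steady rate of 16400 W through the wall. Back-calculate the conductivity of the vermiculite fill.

Thermal resistances in series:
R_castable refractory = L/(kA) = 0.165/(0.909×22.7) = 0.007996 K/W
R_high-alumina brick = L/(kA) = 0.145/(2.11×22.7) = 0.003027 K/W
Sum of known resistances R_other = 0.01102 K/W
Total R = ΔT/Q = 784/16400 = 0.0478 K/W
R_vermiculite fill = R_total − R_other = 0.03678 K/W
k = L/(R·A) = 0.065/(0.03678×22.7)

k ≈ 0.0779 W/(m·K)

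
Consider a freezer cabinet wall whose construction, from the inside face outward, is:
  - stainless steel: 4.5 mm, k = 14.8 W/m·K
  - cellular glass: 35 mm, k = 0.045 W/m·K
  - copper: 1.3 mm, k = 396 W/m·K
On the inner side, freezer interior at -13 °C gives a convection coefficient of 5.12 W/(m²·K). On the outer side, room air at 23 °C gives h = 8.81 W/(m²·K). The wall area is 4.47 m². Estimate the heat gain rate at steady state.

Model the wall as resistances in series:
R_inner film = 1/(h_i·A) = 1/(5.12×4.47) = 0.04369 K/W
R_stainless steel = L/(kA) = 0.0045/(14.8×4.47) = 6.802×10^-5 K/W
R_cellular glass = L/(kA) = 0.035/(0.045×4.47) = 0.174 K/W
R_copper = L/(kA) = 0.0013/(396×4.47) = 7.344×10^-7 K/W
R_outer film = 1/(h_o·A) = 1/(8.81×4.47) = 0.02539 K/W
R_total = 0.2432 K/W
Q = ΔT / R_total = 36 / 0.2432

Q ≈ 148 W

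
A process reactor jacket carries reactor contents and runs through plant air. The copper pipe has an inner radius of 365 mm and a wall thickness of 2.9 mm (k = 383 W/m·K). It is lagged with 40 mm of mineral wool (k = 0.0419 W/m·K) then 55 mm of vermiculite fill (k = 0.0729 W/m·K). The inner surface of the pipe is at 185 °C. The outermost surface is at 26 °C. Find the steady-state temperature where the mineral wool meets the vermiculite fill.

Cylindrical conduction, so R = ln(r₂/r₁)/(2πkL) per layer, in series:
R_copper pipe wall = ln(367.9/365)/(2π×383×1) = 3.289×10^-6 K/W
R_mineral wool = ln(407.9/367.9)/(2π×0.0419×1) = 0.392 K/W
R_vermiculite fill = ln(462.9/407.9)/(2π×0.0729×1) = 0.2762 K/W
R_total = 0.6682 K/W
Q = ΔT/R_total = 159/0.6682
Q = 238 W/m
T_interface = T_inner − Q·ΣR(inner→interface) = 185 − 238×0.392

T ≈ 91.7 °C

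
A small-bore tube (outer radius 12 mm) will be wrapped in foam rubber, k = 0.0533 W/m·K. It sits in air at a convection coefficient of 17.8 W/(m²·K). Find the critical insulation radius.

r_cr ≈ 2.99 mm

For a cylinder r_cr = k/h = 0.0533/17.8
r_cr = 2.99 mm; since the bare radius (12 mm) is above r_cr, any added insulation will reduce heat loss.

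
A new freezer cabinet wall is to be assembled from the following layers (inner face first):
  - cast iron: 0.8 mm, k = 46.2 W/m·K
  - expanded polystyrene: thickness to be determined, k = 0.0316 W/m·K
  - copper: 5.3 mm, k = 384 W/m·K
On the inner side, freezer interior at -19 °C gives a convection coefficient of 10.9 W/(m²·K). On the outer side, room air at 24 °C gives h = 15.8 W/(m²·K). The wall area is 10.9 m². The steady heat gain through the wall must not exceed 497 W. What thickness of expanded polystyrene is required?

L ≈ 24.9 mm

Treating each layer as a thermal resistance in series:
R_inner film = 1/(h_i·A) = 1/(10.9×10.9) = 0.008417 K/W
R_cast iron = L/(kA) = 0.0008/(46.2×10.9) = 1.589×10^-6 K/W
R_copper = L/(kA) = 0.0053/(384×10.9) = 1.266×10^-6 K/W
R_outer film = 1/(h_o·A) = 1/(15.8×10.9) = 0.005807 K/W
Sum of the known resistances R_other = 0.01423 K/W
Required total resistance R_tot = ΔT/Q_allow = 43/497 = 0.08652 K/W
R_expanded polystyrene = R_tot − R_other = 0.07229 K/W
L = R·k·A = 0.07229×0.0316×10.9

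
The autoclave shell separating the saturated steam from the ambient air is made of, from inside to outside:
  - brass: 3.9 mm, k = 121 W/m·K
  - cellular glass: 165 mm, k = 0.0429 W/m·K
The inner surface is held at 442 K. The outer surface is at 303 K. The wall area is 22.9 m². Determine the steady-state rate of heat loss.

Model the wall as resistances in series:
R_brass = L/(kA) = 0.0039/(121×22.9) = 1.407×10^-6 K/W
R_cellular glass = L/(kA) = 0.165/(0.0429×22.9) = 0.168 K/W
R_total = 0.168 K/W
Q = ΔT / R_total = 139 / 0.168

Q ≈ 828 W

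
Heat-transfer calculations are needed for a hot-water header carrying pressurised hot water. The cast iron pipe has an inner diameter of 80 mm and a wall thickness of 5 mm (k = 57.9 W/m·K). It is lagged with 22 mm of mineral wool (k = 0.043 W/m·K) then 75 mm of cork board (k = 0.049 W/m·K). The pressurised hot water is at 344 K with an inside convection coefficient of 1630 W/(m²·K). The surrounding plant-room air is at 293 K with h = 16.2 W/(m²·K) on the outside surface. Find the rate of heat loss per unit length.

Treating each annulus and film as a series resistance:
R_inner film = 1/(h_i·2πr₁L) = 1/(1630×2π×0.04×1) = 0.002441 K/W
R_cast iron pipe wall = ln(45/40)/(2π×57.9×1) = 3.238×10^-4 K/W
R_mineral wool = ln(67/45)/(2π×0.043×1) = 1.473 K/W
R_cork board = ln(142/67)/(2π×0.049×1) = 2.44 K/W
R_outer film = 1/(h_o·2πr_oL) = 1/(16.2×2π×0.142×1) = 0.06919 K/W
R_total = 3.985 K/W
Q = ΔT/R_total = 51/3.985

q′ ≈ 12.8 W/m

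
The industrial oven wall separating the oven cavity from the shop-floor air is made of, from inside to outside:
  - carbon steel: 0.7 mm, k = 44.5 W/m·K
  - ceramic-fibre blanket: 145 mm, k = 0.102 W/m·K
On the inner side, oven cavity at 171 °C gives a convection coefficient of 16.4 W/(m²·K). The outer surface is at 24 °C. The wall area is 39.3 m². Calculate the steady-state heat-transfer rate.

Q ≈ 3900 W

Using the resistance-network approach (series):
R_inner film = 1/(h_i·A) = 1/(16.4×39.3) = 0.001552 K/W
R_carbon steel = L/(kA) = 0.0007/(44.5×39.3) = 4.003×10^-7 K/W
R_ceramic-fibre blanket = L/(kA) = 0.145/(0.102×39.3) = 0.03617 K/W
R_total = 0.03772 K/W
Q = ΔT / R_total = 147 / 0.03772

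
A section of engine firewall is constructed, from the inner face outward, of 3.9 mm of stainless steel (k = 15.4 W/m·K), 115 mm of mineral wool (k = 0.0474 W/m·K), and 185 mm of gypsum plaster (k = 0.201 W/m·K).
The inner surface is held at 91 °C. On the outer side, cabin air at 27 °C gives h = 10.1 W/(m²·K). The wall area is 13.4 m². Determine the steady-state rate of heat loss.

Q ≈ 249 W

Model the wall as resistances in series:
R_stainless steel = L/(kA) = 0.0039/(15.4×13.4) = 1.89×10^-5 K/W
R_mineral wool = L/(kA) = 0.115/(0.0474×13.4) = 0.1811 K/W
R_gypsum plaster = L/(kA) = 0.185/(0.201×13.4) = 0.06869 K/W
R_outer film = 1/(h_o·A) = 1/(10.1×13.4) = 0.007389 K/W
R_total = 0.2572 K/W
Q = ΔT / R_total = 64 / 0.2572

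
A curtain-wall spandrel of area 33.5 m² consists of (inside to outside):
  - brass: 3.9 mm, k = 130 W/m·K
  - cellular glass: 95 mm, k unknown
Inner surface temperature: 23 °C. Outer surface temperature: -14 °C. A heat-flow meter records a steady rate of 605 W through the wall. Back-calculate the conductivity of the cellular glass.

k ≈ 0.0464 W/(m·K)

Series thermal resistances:
R_brass = L/(kA) = 0.0039/(130×33.5) = 8.955×10^-7 K/W
Sum of known resistances R_other = 8.955×10^-7 K/W
Total R = ΔT/Q = 37/605 = 0.06116 K/W
R_cellular glass = R_total − R_other = 0.06116 K/W
k = L/(R·A) = 0.095/(0.06116×33.5)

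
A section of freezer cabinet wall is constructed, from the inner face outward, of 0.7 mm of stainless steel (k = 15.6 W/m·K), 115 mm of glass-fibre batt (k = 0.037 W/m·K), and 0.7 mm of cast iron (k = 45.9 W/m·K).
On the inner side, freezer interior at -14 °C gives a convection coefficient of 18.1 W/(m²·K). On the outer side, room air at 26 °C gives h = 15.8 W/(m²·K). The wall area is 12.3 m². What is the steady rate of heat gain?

Treating each layer as a thermal resistance in series:
R_inner film = 1/(h_i·A) = 1/(18.1×12.3) = 0.004492 K/W
R_stainless steel = L/(kA) = 0.0007/(15.6×12.3) = 3.648×10^-6 K/W
R_glass-fibre batt = L/(kA) = 0.115/(0.037×12.3) = 0.2527 K/W
R_cast iron = L/(kA) = 0.0007/(45.9×12.3) = 1.24×10^-6 K/W
R_outer film = 1/(h_o·A) = 1/(15.8×12.3) = 0.005146 K/W
R_total = 0.2623 K/W
Q = ΔT / R_total = 40 / 0.2623

Q ≈ 152 W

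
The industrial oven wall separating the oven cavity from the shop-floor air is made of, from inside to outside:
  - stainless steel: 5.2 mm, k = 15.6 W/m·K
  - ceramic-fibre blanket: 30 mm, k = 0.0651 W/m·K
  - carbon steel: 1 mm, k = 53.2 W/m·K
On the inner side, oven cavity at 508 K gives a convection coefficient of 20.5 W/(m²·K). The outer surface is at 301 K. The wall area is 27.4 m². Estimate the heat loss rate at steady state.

Using the resistance-network approach (series):
R_inner film = 1/(h_i·A) = 1/(20.5×27.4) = 0.00178 K/W
R_stainless steel = L/(kA) = 0.0052/(15.6×27.4) = 1.217×10^-5 K/W
R_ceramic-fibre blanket = L/(kA) = 0.03/(0.0651×27.4) = 0.01682 K/W
R_carbon steel = L/(kA) = 0.001/(53.2×27.4) = 6.86×10^-7 K/W
R_total = 0.01861 K/W
Q = ΔT / R_total = 207 / 0.01861

Q ≈ 11100 W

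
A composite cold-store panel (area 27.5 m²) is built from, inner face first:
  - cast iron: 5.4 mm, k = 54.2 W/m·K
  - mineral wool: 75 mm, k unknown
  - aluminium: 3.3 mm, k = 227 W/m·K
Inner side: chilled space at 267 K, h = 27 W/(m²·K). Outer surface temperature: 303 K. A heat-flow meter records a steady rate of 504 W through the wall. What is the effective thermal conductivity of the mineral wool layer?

k ≈ 0.0389 W/(m·K)

Using the resistance-network approach (series):
R_inner film = 1/(h_i·A) = 1/(27×27.5) = 0.001347 K/W
R_cast iron = L/(kA) = 0.0054/(54.2×27.5) = 3.623×10^-6 K/W
R_aluminium = L/(kA) = 0.0033/(227×27.5) = 5.286×10^-7 K/W
Sum of known resistances R_other = 0.001351 K/W
Total R = ΔT/Q = 36/504 = 0.07143 K/W
R_mineral wool = R_total − R_other = 0.07008 K/W
k = L/(R·A) = 0.075/(0.07008×27.5)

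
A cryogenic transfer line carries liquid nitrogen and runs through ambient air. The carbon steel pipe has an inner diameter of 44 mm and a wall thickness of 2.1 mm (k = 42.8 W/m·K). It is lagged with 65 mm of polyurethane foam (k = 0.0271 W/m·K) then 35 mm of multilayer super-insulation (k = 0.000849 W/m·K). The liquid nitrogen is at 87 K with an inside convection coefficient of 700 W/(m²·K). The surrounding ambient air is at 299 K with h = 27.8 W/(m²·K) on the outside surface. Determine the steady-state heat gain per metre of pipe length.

q′ ≈ 3.04 W/m

For a radial system each layer contributes R = ln(r_out/r_in)/(2πkL); films add R = 1/(hA).
R_inner film = 1/(h_i·2πr₁L) = 1/(700×2π×0.022×1) = 0.01033 K/W
R_carbon steel pipe wall = ln(24.1/22)/(2π×42.8×1) = 3.39×10^-4 K/W
R_polyurethane foam = ln(89.1/24.1)/(2π×0.0271×1) = 7.679 K/W
R_multilayer super-insulation = ln(124.1/89.1)/(2π×0.000849×1) = 62.11 K/W
R_outer film = 1/(h_o·2πr_oL) = 1/(27.8×2π×0.1241×1) = 0.04613 K/W
R_total = 69.85 K/W
Q = ΔT/R_total = 212/69.85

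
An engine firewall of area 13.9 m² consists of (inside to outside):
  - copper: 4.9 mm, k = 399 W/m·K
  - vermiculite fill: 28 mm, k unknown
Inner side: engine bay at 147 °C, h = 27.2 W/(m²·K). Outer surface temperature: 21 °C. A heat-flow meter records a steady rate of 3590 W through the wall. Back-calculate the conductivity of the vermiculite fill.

k ≈ 0.0621 W/(m·K)

Thermal resistances in series:
R_inner film = 1/(h_i·A) = 1/(27.2×13.9) = 0.002645 K/W
R_copper = L/(kA) = 0.0049/(399×13.9) = 8.835×10^-7 K/W
Sum of known resistances R_other = 0.002646 K/W
Total R = ΔT/Q = 126/3590 = 0.0351 K/W
R_vermiculite fill = R_total − R_other = 0.03245 K/W
k = L/(R·A) = 0.028/(0.03245×13.9)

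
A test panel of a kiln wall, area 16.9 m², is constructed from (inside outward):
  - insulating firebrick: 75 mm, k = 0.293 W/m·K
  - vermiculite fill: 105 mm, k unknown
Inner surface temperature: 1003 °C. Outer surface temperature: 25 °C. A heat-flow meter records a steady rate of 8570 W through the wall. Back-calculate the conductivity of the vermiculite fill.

k ≈ 0.0628 W/(m·K)

Thermal resistances in series:
R_insulating firebrick = L/(kA) = 0.075/(0.293×16.9) = 0.01515 K/W
Sum of known resistances R_other = 0.01515 K/W
Total R = ΔT/Q = 978/8570 = 0.1141 K/W
R_vermiculite fill = R_total − R_other = 0.09897 K/W
k = L/(R·A) = 0.105/(0.09897×16.9)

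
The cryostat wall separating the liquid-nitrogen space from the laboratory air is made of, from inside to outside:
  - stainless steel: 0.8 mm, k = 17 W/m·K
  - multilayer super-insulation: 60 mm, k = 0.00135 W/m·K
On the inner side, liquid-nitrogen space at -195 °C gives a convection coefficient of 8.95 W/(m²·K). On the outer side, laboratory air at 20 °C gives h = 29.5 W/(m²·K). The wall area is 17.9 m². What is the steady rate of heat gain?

Q ≈ 86.3 W

Thermal resistances in series:
R_inner film = 1/(h_i·A) = 1/(8.95×17.9) = 0.006242 K/W
R_stainless steel = L/(kA) = 0.0008/(17×17.9) = 2.629×10^-6 K/W
R_multilayer super-insulation = L/(kA) = 0.06/(0.00135×17.9) = 2.483 K/W
R_outer film = 1/(h_o·A) = 1/(29.5×17.9) = 0.001894 K/W
R_total = 2.491 K/W
Q = ΔT / R_total = 215 / 2.491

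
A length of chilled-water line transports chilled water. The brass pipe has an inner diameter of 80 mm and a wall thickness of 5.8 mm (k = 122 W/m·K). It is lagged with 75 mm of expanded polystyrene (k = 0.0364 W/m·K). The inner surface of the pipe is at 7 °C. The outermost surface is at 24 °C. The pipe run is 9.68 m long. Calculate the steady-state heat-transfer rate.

For a radial system each layer contributes R = ln(r_out/r_in)/(2πkL); films add R = 1/(hA).
R_brass pipe wall = ln(45.8/40)/(2π×122×9.68) = 1.825×10^-5 K/W
R_expanded polystyrene = ln(120.8/45.8)/(2π×0.0364×9.68) = 0.4381 K/W
R_total = 0.4381 K/W
Q = ΔT/R_total = 17/0.4381

Q ≈ 38.8 W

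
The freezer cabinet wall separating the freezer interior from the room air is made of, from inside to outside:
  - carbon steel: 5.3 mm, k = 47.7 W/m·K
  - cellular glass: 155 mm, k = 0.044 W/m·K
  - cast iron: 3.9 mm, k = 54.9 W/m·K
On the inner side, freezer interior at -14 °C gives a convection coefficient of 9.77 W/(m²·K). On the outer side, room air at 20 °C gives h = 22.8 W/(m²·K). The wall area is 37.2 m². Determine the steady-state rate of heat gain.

Thermal resistances in series:
R_inner film = 1/(h_i·A) = 1/(9.77×37.2) = 0.002751 K/W
R_carbon steel = L/(kA) = 0.0053/(47.7×37.2) = 2.987×10^-6 K/W
R_cellular glass = L/(kA) = 0.155/(0.044×37.2) = 0.0947 K/W
R_cast iron = L/(kA) = 0.0039/(54.9×37.2) = 1.91×10^-6 K/W
R_outer film = 1/(h_o·A) = 1/(22.8×37.2) = 0.001179 K/W
R_total = 0.09863 K/W
Q = ΔT / R_total = 34 / 0.09863

Q ≈ 345 W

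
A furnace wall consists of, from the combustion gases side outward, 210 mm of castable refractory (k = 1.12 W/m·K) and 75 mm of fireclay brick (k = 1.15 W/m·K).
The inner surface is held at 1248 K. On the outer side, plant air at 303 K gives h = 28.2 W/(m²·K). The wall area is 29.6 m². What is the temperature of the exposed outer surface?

T ≈ 419 K

Series thermal resistances:
R_castable refractory = L/(kA) = 0.21/(1.12×29.6) = 0.006334 K/W
R_fireclay brick = L/(kA) = 0.075/(1.15×29.6) = 0.002203 K/W
R_outer film = 1/(h_o·A) = 1/(28.2×29.6) = 0.001198 K/W
R_total = 0.009736 K/W;  Q = ΔT/R_total = 945/0.009736 = 97060 W
T_interface = T_inner − Q·ΣR(inner→interface) = 1248 − 97100×0.008538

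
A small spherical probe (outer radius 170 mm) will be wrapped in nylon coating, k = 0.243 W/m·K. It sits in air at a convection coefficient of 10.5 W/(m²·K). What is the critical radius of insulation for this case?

For a sphere r_cr = 2k/h = 2×0.243/10.5
r_cr = 46.3 mm; since the bare radius (170 mm) is above r_cr, any added insulation will reduce heat loss.

r_cr ≈ 46.3 mm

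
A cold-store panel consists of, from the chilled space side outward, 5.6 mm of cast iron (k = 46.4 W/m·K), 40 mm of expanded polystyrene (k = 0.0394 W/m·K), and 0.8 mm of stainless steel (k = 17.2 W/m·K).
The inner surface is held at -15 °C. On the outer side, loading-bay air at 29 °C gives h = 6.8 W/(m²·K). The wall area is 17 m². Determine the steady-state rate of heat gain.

Q ≈ 643 W

Thermal resistances in series:
R_cast iron = L/(kA) = 0.0056/(46.4×17) = 7.099×10^-6 K/W
R_expanded polystyrene = L/(kA) = 0.04/(0.0394×17) = 0.05972 K/W
R_stainless steel = L/(kA) = 0.0008/(17.2×17) = 2.736×10^-6 K/W
R_outer film = 1/(h_o·A) = 1/(6.8×17) = 0.008651 K/W
R_total = 0.06838 K/W
Q = ΔT / R_total = 44 / 0.06838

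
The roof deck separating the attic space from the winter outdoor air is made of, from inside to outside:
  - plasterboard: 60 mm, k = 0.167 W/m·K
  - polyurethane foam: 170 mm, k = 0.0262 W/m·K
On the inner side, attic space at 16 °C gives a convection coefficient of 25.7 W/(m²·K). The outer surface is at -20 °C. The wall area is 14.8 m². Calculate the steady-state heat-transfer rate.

Q ≈ 77.4 W

Treating each layer as a thermal resistance in series:
R_inner film = 1/(h_i·A) = 1/(25.7×14.8) = 0.002629 K/W
R_plasterboard = L/(kA) = 0.06/(0.167×14.8) = 0.02428 K/W
R_polyurethane foam = L/(kA) = 0.17/(0.0262×14.8) = 0.4384 K/W
R_total = 0.4653 K/W
Q = ΔT / R_total = 36 / 0.4653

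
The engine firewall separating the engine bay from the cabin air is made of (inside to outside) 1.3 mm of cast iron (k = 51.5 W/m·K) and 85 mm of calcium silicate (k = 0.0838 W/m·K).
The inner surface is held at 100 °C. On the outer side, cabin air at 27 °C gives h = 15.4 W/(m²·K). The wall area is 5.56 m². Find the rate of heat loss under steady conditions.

Q ≈ 376 W

Thermal resistances in series:
R_cast iron = L/(kA) = 0.0013/(51.5×5.56) = 4.54×10^-6 K/W
R_calcium silicate = L/(kA) = 0.085/(0.0838×5.56) = 0.1824 K/W
R_outer film = 1/(h_o·A) = 1/(15.4×5.56) = 0.01168 K/W
R_total = 0.1941 K/W
Q = ΔT / R_total = 73 / 0.1941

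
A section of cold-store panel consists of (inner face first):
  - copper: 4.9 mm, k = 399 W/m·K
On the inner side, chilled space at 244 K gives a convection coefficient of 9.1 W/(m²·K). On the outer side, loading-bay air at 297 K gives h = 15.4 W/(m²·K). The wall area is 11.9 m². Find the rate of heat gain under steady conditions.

Using the resistance-network approach (series):
R_inner film = 1/(h_i·A) = 1/(9.1×11.9) = 0.009234 K/W
R_copper = L/(kA) = 0.0049/(399×11.9) = 1.032×10^-6 K/W
R_outer film = 1/(h_o·A) = 1/(15.4×11.9) = 0.005457 K/W
R_total = 0.01469 K/W
Q = ΔT / R_total = 53 / 0.01469

Q ≈ 3610 W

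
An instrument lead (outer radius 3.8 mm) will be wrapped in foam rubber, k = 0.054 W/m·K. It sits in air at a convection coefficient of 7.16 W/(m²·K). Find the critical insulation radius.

For a cylinder r_cr = k/h = 0.054/7.16
r_cr = 7.54 mm; since the bare radius (3.8 mm) is below r_cr, adding a thin layer of insulation will *increase* heat loss.

r_cr ≈ 7.54 mm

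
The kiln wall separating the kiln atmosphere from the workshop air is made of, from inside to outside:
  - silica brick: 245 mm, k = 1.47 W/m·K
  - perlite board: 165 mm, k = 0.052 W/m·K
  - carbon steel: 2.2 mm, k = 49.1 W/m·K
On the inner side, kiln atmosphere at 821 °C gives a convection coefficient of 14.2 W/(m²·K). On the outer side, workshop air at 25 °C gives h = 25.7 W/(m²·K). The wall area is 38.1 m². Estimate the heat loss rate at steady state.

Series thermal resistances:
R_inner film = 1/(h_i·A) = 1/(14.2×38.1) = 0.001848 K/W
R_silica brick = L/(kA) = 0.245/(1.47×38.1) = 0.004374 K/W
R_perlite board = L/(kA) = 0.165/(0.052×38.1) = 0.08328 K/W
R_carbon steel = L/(kA) = 0.0022/(49.1×38.1) = 1.176×10^-6 K/W
R_outer film = 1/(h_o·A) = 1/(25.7×38.1) = 0.001021 K/W
R_total = 0.09053 K/W
Q = ΔT / R_total = 796 / 0.09053

Q ≈ 8790 W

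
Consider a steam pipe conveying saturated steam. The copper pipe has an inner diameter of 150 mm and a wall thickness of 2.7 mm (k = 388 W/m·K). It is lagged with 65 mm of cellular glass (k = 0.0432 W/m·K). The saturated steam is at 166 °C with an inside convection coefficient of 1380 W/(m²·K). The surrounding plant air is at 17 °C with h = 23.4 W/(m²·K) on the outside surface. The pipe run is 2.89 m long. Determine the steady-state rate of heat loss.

Radial resistances (cylindrical: R_cond = ln(r_o/r_i)/(2πkL), R_conv = 1/(h·2πrL)):
R_inner film = 1/(h_i·2πr₁L) = 1/(1380×2π×0.075×2.89) = 5.321×10^-4 K/W
R_copper pipe wall = ln(77.7/75)/(2π×388×2.89) = 5.02×10^-6 K/W
R_cellular glass = ln(142.7/77.7)/(2π×0.0432×2.89) = 0.7749 K/W
R_outer film = 1/(h_o·2πr_oL) = 1/(23.4×2π×0.1427×2.89) = 0.01649 K/W
R_total = 0.792 K/W
Q = ΔT/R_total = 149/0.792

Q ≈ 188 W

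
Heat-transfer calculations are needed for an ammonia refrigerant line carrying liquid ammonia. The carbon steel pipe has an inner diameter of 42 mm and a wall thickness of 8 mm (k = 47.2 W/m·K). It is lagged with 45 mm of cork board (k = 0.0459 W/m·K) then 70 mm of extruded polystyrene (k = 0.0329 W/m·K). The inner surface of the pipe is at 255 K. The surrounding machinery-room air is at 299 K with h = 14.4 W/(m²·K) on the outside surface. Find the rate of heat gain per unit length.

q′ ≈ 6.72 W/m

Per-layer cylindrical resistances, series-summed:
R_carbon steel pipe wall = ln(29/21)/(2π×47.2×1) = 0.001088 K/W
R_cork board = ln(74/29)/(2π×0.0459×1) = 3.248 K/W
R_extruded polystyrene = ln(144/74)/(2π×0.0329×1) = 3.221 K/W
R_outer film = 1/(h_o·2πr_oL) = 1/(14.4×2π×0.144×1) = 0.07675 K/W
R_total = 6.547 K/W
Q = ΔT/R_total = 44/6.547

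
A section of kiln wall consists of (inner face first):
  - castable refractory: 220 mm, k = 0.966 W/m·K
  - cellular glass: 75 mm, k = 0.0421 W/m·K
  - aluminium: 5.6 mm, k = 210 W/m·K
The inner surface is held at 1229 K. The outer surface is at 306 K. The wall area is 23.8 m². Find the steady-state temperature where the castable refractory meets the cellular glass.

Series thermal resistances:
R_castable refractory = L/(kA) = 0.22/(0.966×23.8) = 0.009569 K/W
R_cellular glass = L/(kA) = 0.075/(0.0421×23.8) = 0.07485 K/W
R_aluminium = L/(kA) = 0.0056/(210×23.8) = 1.12×10^-6 K/W
R_total = 0.08442 K/W;  Q = ΔT/R_total = 923/0.08442 = 10930 W
T_interface = T_inner − Q·ΣR(inner→interface) = 1229 − 10900×0.009569

T ≈ 1120 K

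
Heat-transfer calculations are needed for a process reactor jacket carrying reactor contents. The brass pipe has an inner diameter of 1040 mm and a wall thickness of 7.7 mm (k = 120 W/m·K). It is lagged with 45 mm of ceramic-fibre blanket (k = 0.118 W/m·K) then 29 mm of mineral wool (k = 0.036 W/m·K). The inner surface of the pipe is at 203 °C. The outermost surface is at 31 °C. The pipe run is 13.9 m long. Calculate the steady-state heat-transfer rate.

Radial resistances (cylindrical: R_cond = ln(r_o/r_i)/(2πkL), R_conv = 1/(h·2πrL)):
R_brass pipe wall = ln(527.7/520)/(2π×120×13.9) = 1.403×10^-6 K/W
R_ceramic-fibre blanket = ln(572.7/527.7)/(2π×0.118×13.9) = 0.007941 K/W
R_mineral wool = ln(601.7/572.7)/(2π×0.036×13.9) = 0.01571 K/W
R_total = 0.02365 K/W
Q = ΔT/R_total = 172/0.02365

Q ≈ 7270 W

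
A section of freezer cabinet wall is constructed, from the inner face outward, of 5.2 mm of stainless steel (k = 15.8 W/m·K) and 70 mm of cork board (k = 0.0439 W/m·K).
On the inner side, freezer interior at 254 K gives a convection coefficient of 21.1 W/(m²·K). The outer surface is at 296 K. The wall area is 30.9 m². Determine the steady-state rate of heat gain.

Series thermal resistances:
R_inner film = 1/(h_i·A) = 1/(21.1×30.9) = 0.001534 K/W
R_stainless steel = L/(kA) = 0.0052/(15.8×30.9) = 1.065×10^-5 K/W
R_cork board = L/(kA) = 0.07/(0.0439×30.9) = 0.0516 K/W
R_total = 0.05315 K/W
Q = ΔT / R_total = 42 / 0.05315

Q ≈ 790 W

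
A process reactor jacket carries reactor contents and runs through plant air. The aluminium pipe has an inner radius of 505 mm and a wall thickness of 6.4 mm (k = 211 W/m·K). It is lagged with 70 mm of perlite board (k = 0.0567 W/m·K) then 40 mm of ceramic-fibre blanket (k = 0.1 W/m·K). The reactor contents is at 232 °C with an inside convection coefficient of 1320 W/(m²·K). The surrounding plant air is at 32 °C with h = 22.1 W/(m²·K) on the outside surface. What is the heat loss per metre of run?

For a radial system each layer contributes R = ln(r_out/r_in)/(2πkL); films add R = 1/(hA).
R_inner film = 1/(h_i·2πr₁L) = 1/(1320×2π×0.505×1) = 2.388×10^-4 K/W
R_aluminium pipe wall = ln(511.4/505)/(2π×211×1) = 9.499×10^-6 K/W
R_perlite board = ln(581.4/511.4)/(2π×0.0567×1) = 0.3601 K/W
R_ceramic-fibre blanket = ln(621.4/581.4)/(2π×0.1×1) = 0.1059 K/W
R_outer film = 1/(h_o·2πr_oL) = 1/(22.1×2π×0.6214×1) = 0.01159 K/W
R_total = 0.4778 K/W
Q = ΔT/R_total = 200/0.4778

q′ ≈ 419 W/m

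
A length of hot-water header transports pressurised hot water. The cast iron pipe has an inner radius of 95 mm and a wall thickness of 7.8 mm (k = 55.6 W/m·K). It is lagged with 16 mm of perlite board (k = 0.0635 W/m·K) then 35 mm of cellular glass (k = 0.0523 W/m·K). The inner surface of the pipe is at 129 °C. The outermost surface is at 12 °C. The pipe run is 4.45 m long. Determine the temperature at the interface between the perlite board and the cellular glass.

Cylindrical conduction, so R = ln(r₂/r₁)/(2πkL) per layer, in series:
R_cast iron pipe wall = ln(102.8/95)/(2π×55.6×4.45) = 5.076×10^-5 K/W
R_perlite board = ln(118.8/102.8)/(2π×0.0635×4.45) = 0.08147 K/W
R_cellular glass = ln(153.8/118.8)/(2π×0.0523×4.45) = 0.1766 K/W
R_total = 0.2581 K/W
Q = ΔT/R_total = 117/0.2581
Q = 453 W
T_interface = T_inner − Q·ΣR(inner→interface) = 129 − 453×0.08153

T ≈ 92 °C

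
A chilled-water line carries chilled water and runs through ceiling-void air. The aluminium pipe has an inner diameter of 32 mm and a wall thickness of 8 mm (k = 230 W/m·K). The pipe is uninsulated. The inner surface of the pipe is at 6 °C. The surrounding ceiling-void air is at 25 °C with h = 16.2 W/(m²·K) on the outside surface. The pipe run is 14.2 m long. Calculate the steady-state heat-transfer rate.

Q ≈ 659 W

Cylindrical conduction, so R = ln(r₂/r₁)/(2πkL) per layer, in series:
R_aluminium pipe wall = ln(24/16)/(2π×230×14.2) = 1.976×10^-5 K/W
R_outer film = 1/(h_o·2πr_oL) = 1/(16.2×2π×0.024×14.2) = 0.02883 K/W
R_total = 0.02885 K/W
Q = ΔT/R_total = 19/0.02885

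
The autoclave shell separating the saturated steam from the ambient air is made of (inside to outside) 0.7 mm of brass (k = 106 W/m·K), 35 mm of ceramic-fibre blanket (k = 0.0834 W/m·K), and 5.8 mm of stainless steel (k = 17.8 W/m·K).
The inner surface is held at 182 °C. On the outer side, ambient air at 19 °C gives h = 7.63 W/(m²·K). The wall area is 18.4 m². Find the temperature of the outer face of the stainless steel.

T ≈ 57.8 °C

Thermal resistances in series:
R_brass = L/(kA) = 0.0007/(106×18.4) = 3.589×10^-7 K/W
R_ceramic-fibre blanket = L/(kA) = 0.035/(0.0834×18.4) = 0.02281 K/W
R_stainless steel = L/(kA) = 0.0058/(17.8×18.4) = 1.771×10^-5 K/W
R_outer film = 1/(h_o·A) = 1/(7.63×18.4) = 0.007123 K/W
R_total = 0.02995 K/W;  Q = ΔT/R_total = 163/0.02995 = 5443 W
T_interface = T_inner − Q·ΣR(inner→interface) = 182 − 5440×0.02283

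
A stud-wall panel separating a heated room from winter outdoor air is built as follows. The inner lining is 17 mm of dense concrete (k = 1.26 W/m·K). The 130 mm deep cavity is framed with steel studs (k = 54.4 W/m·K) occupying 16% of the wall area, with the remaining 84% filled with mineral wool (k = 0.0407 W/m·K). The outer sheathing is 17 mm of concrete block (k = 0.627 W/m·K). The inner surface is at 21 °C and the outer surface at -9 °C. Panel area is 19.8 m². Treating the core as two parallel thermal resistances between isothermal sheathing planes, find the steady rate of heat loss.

Q ≈ 10700 W

Sheathing layers in series; stud and cavity paths in parallel between them.
R_inner = 0.017/(1.26×19.8) = 6.814×10^-4 K/W
R_stud  = 0.13/(54.4×0.16×19.8) = 7.543×10^-4 K/W
R_cav   = 0.13/(0.0407×0.84×19.8) = 0.192 K/W
1/R_core = 1/R_stud + 1/R_cav → R_core = 7.514×10^-4 K/W
R_outer = 0.017/(0.627×19.8) = 0.001369 K/W
R_total = 0.002802 K/W
Q = ΔT/R_total = 30/0.002802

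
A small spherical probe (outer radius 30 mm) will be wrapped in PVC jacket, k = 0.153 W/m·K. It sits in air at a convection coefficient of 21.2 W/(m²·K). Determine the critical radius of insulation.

For a sphere r_cr = 2k/h = 2×0.153/21.2
r_cr = 14.4 mm; since the bare radius (30 mm) is above r_cr, any added insulation will reduce heat loss.

r_cr ≈ 14.4 mm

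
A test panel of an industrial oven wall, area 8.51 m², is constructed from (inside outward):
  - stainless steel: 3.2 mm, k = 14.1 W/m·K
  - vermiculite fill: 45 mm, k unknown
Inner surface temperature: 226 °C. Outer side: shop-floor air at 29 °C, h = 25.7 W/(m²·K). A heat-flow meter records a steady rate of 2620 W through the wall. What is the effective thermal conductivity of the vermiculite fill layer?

k ≈ 0.0749 W/(m·K)

Thermal resistances in series:
R_stainless steel = L/(kA) = 0.0032/(14.1×8.51) = 2.667×10^-5 K/W
R_outer film = 1/(h_o·A) = 1/(25.7×8.51) = 0.004572 K/W
Sum of known resistances R_other = 0.004599 K/W
Total R = ΔT/Q = 197/2620 = 0.07519 K/W
R_vermiculite fill = R_total − R_other = 0.07059 K/W
k = L/(R·A) = 0.045/(0.07059×8.51)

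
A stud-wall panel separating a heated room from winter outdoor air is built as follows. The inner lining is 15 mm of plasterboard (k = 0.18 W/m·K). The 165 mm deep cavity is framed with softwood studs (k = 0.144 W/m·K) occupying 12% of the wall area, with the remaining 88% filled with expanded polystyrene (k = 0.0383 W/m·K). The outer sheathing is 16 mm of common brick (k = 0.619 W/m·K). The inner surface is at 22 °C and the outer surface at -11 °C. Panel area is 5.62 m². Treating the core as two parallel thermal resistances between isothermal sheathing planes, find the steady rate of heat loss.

Q ≈ 55.4 W

Sheathing layers in series; stud and cavity paths in parallel between them.
R_inner = 0.015/(0.18×5.62) = 0.01483 K/W
R_stud  = 0.165/(0.144×0.12×5.62) = 1.699 K/W
R_cav   = 0.165/(0.0383×0.88×5.62) = 0.8711 K/W
1/R_core = 1/R_stud + 1/R_cav → R_core = 0.5759 K/W
R_outer = 0.016/(0.619×5.62) = 0.004599 K/W
R_total = 0.5953 K/W
Q = ΔT/R_total = 33/0.5953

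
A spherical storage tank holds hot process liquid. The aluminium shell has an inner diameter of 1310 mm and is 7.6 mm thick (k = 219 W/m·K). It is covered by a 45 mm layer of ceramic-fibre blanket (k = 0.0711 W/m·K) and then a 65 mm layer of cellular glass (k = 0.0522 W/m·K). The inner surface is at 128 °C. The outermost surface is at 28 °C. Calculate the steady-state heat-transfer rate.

Each spherical layer contributes R = (1/r_i − 1/r_o)/(4πk):
R_aluminium shell = (1/0.655 − 1/0.6626)/(4π×219) = 6.363×10^-6 K/W
R_ceramic-fibre blanket = (1/0.6626 − 1/0.7076)/(4π×0.0711) = 0.1074 K/W
R_cellular glass = (1/0.7076 − 1/0.7726)/(4π×0.0522) = 0.1813 K/W
R_total = 0.2887 K/W
Q = ΔT/R_total = 100/0.2887

Q ≈ 346 W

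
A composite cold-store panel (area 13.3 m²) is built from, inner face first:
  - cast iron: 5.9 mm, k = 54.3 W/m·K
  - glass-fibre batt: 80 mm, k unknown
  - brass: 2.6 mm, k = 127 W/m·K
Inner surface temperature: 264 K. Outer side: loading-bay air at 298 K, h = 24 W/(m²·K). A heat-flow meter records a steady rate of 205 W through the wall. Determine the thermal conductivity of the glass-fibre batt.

Thermal resistances in series:
R_cast iron = L/(kA) = 0.0059/(54.3×13.3) = 8.17×10^-6 K/W
R_brass = L/(kA) = 0.0026/(127×13.3) = 1.539×10^-6 K/W
R_outer film = 1/(h_o·A) = 1/(24×13.3) = 0.003133 K/W
Sum of known resistances R_other = 0.003143 K/W
Total R = ΔT/Q = 34/205 = 0.1659 K/W
R_glass-fibre batt = R_total − R_other = 0.1627 K/W
k = L/(R·A) = 0.08/(0.1627×13.3)

k ≈ 0.037 W/(m·K)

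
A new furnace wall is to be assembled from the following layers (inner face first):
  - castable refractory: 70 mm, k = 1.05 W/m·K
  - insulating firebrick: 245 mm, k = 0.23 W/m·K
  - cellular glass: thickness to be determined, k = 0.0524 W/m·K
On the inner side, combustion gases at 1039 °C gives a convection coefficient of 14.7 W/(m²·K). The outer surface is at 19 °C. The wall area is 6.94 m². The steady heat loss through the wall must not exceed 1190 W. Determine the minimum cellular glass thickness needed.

Series thermal resistances:
R_inner film = 1/(h_i·A) = 1/(14.7×6.94) = 0.009802 K/W
R_castable refractory = L/(kA) = 0.07/(1.05×6.94) = 0.009606 K/W
R_insulating firebrick = L/(kA) = 0.245/(0.23×6.94) = 0.1535 K/W
Sum of the known resistances R_other = 0.1729 K/W
Required total resistance R_tot = ΔT/Q_allow = 1020/1190 = 0.8571 K/W
R_cellular glass = R_tot − R_other = 0.6842 K/W
L = R·k·A = 0.6842×0.0524×6.94

L ≈ 249 mm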